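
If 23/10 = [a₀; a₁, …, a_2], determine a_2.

⌊23/10⌋ = 2, remainder 3
⌊10/3⌋ = 3, remainder 1
⌊3/1⌋ = 3, remainder 0

3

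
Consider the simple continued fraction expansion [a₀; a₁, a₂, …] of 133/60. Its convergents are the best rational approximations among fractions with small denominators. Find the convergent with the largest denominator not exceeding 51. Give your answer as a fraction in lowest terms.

a_0 = 2: 2/1  (≤ bound)
a_1 = 4: 9/4  (≤ bound)
a_2 = 1: 11/5  (≤ bound)
a_3 = 1: 20/9  (≤ bound)
a_4 = 1: 31/14  (≤ bound)
a_5 = 1: 51/23  (≤ bound)
a_6 = 2: 133/60  (> 51, stop)

51/23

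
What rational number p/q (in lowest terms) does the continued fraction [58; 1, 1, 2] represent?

293/5

Start with 2.
1 + 1/(2/1) = 1 + 1/2 = 3/2
1 + 1/(3/2) = 1 + 2/3 = 5/3
58 + 1/(5/3) = 58 + 3/5 = 293/5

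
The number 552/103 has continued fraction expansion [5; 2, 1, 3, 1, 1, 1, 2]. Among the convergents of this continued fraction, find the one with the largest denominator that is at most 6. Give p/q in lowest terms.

a_0 = 5: 5/1  (≤ bound)
a_1 = 2: 11/2  (≤ bound)
a_2 = 1: 16/3  (≤ bound)
a_3 = 3: 59/11  (> 6, stop)

16/3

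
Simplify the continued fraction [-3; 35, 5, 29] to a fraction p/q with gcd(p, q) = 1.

-15271/5139

Work from the innermost term outward:
Start with 29.
5 + 1/(29/1) = 5 + 1/29 = 146/29
35 + 1/(146/29) = 35 + 29/146 = 5139/146
-3 + 1/(5139/146) = -3 + 146/5139 = -15271/5139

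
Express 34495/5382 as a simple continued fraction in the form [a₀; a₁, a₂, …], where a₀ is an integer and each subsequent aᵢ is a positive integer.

Run the Euclidean algorithm, recording each quotient:
⌊34495/5382⌋ = 6, remainder 2203
⌊5382/2203⌋ = 2, remainder 976
⌊2203/976⌋ = 2, remainder 251
⌊976/251⌋ = 3, remainder 223
⌊251/223⌋ = 1, remainder 28
⌊223/28⌋ = 7, remainder 27
⌊28/27⌋ = 1, remainder 1
⌊27/1⌋ = 27, remainder 0

[6; 2, 2, 3, 1, 7, 1, 27]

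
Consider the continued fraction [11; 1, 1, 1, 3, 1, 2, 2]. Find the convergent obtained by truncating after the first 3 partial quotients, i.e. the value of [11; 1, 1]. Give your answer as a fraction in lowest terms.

Start with 1.
1 + 1/(1/1) = 1 + 1/1 = 2/1
11 + 1/(2/1) = 11 + 1/2 = 23/2

23/2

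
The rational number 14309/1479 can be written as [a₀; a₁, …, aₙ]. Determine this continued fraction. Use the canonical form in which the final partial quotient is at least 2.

[9; 1, 2, 13, 2, 1, 3, 3]

Run the Euclidean algorithm, recording each quotient:
14309 ÷ 1479 → quotient 9, remainder 998
1479 ÷ 998 → quotient 1, remainder 481
998 ÷ 481 → quotient 2, remainder 36
481 ÷ 36 → quotient 13, remainder 13
36 ÷ 13 → quotient 2, remainder 10
13 ÷ 10 → quotient 1, remainder 3
10 ÷ 3 → quotient 3, remainder 1
3 ÷ 1 → quotient 3, remainder 0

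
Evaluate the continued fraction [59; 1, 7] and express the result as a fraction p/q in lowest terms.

Work from the innermost term outward:
Start with 7.
1 + 1/(7/1) = 1 + 1/7 = 8/7
59 + 1/(8/7) = 59 + 7/8 = 479/8

479/8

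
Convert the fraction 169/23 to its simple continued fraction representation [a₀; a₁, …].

169 = 7·23 + 8, so a_0 = 7
23 = 2·8 + 7, so a_1 = 2
8 = 1·7 + 1, so a_2 = 1
7 = 7·1 + 0, so a_3 = 7

[7; 2, 1, 7]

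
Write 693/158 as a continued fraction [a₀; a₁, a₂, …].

[4; 2, 1, 1, 2, 3, 1, 2]

693 ÷ 158 → quotient 4, remainder 61
158 ÷ 61 → quotient 2, remainder 36
61 ÷ 36 → quotient 1, remainder 25
36 ÷ 25 → quotient 1, remainder 11
25 ÷ 11 → quotient 2, remainder 3
11 ÷ 3 → quotient 3, remainder 2
3 ÷ 2 → quotient 1, remainder 1
2 ÷ 1 → quotient 2, remainder 0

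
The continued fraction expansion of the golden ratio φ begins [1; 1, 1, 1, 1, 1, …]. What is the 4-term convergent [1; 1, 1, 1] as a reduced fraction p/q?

5/3

Starting at the tail and folding back:
Start with 1.
1 + 1/(1/1) = 1 + 1/1 = 2/1
1 + 1/(2/1) = 1 + 1/2 = 3/2
1 + 1/(3/2) = 1 + 2/3 = 5/3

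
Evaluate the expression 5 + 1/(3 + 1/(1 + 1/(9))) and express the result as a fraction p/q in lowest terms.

Starting at the tail and folding back:
Start with 9.
1 + 1/(9/1) = 1 + 1/9 = 10/9
3 + 1/(10/9) = 3 + 9/10 = 39/10
5 + 1/(39/10) = 5 + 10/39 = 205/39

205/39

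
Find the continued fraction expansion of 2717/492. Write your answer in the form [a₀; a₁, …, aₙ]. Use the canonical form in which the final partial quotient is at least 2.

[5; 1, 1, 10, 1, 2, 7]

2717 = 5·492 + 257, so a_0 = 5
492 = 1·257 + 235, so a_1 = 1
257 = 1·235 + 22, so a_2 = 1
235 = 10·22 + 15, so a_3 = 10
22 = 1·15 + 7, so a_4 = 1
15 = 2·7 + 1, so a_5 = 2
7 = 7·1 + 0, so a_6 = 7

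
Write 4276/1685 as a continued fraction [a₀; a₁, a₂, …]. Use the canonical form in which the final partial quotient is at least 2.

[2; 1, 1, 6, 7, 2, 8]

Run the Euclidean algorithm, recording each quotient:
4276 ÷ 1685 → quotient 2, remainder 906
1685 ÷ 906 → quotient 1, remainder 779
906 ÷ 779 → quotient 1, remainder 127
779 ÷ 127 → quotient 6, remainder 17
127 ÷ 17 → quotient 7, remainder 8
17 ÷ 8 → quotient 2, remainder 1
8 ÷ 1 → quotient 8, remainder 0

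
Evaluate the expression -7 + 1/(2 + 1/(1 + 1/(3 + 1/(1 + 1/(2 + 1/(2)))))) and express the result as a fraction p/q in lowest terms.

Compute successive convergents:
a_0 = -7: -7/1
a_1 = 2: -13/2
a_2 = 1: -20/3
a_3 = 3: -73/11
a_4 = 1: -93/14
a_5 = 2: -259/39
a_6 = 2: -611/92

-611/92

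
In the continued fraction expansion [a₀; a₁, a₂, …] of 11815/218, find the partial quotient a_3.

Apply division with remainder until the remainder is 0:
⌊11815/218⌋ = 54, remainder 43
⌊218/43⌋ = 5, remainder 3
⌊43/3⌋ = 14, remainder 1
⌊3/1⌋ = 3, remainder 0

3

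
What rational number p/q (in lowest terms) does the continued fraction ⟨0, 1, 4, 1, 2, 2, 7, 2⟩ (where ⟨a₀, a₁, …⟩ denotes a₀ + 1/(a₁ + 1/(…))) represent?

Start with 2.
7 + 1/(2/1) = 7 + 1/2 = 15/2
2 + 1/(15/2) = 2 + 2/15 = 32/15
2 + 1/(32/15) = 2 + 15/32 = 79/32
1 + 1/(79/32) = 1 + 32/79 = 111/79
4 + 1/(111/79) = 4 + 79/111 = 523/111
1 + 1/(523/111) = 1 + 111/523 = 634/523
0 + 1/(634/523) = 0 + 523/634 = 523/634

523/634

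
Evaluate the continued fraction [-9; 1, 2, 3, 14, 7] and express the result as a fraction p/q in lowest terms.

a_0 = -9: -9/1
a_1 = 1: -8/1
a_2 = 2: -25/3
a_3 = 3: -83/10
a_4 = 14: -1187/143
a_5 = 7: -8392/1011

-8392/1011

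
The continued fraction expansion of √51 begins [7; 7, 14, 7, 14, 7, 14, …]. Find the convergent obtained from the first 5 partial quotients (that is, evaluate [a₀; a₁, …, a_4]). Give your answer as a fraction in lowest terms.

Start with 14.
7 + 1/(14/1) = 7 + 1/14 = 99/14
14 + 1/(99/14) = 14 + 14/99 = 1400/99
7 + 1/(1400/99) = 7 + 99/1400 = 9899/1400
7 + 1/(9899/1400) = 7 + 1400/9899 = 70693/9899

70693/9899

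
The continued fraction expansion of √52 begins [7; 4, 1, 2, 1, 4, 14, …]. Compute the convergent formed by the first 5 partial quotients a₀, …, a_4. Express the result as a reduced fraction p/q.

137/19

a_0 = 7: 7/1
a_1 = 4: 29/4
a_2 = 1: 36/5
a_3 = 2: 101/14
a_4 = 1: 137/19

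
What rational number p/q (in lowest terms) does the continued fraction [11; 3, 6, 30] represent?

6484/573

Start with 30.
6 + 1/(30/1) = 6 + 1/30 = 181/30
3 + 1/(181/30) = 3 + 30/181 = 573/181
11 + 1/(573/181) = 11 + 181/573 = 6484/573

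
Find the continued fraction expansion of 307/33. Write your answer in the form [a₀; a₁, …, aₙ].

Repeatedly divide and take the remainder:
307 ÷ 33 → quotient 9, remainder 10
33 ÷ 10 → quotient 3, remainder 3
10 ÷ 3 → quotient 3, remainder 1
3 ÷ 1 → quotient 3, remainder 0

[9; 3, 3, 3]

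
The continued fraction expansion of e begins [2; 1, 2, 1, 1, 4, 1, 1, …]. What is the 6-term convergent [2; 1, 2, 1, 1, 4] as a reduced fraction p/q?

Compute successive convergents:
a_0 = 2: 2/1
a_1 = 1: 3/1
a_2 = 2: 8/3
a_3 = 1: 11/4
a_4 = 1: 19/7
a_5 = 4: 87/32

87/32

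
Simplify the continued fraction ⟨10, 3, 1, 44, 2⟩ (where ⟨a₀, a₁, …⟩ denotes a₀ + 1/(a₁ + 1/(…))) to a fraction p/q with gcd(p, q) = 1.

Start with 2.
44 + 1/(2/1) = 44 + 1/2 = 89/2
1 + 1/(89/2) = 1 + 2/89 = 91/89
3 + 1/(91/89) = 3 + 89/91 = 362/91
10 + 1/(362/91) = 10 + 91/362 = 3711/362

3711/362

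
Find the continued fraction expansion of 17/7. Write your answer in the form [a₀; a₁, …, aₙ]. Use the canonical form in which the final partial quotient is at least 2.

[2; 2, 3]

Run the Euclidean algorithm, recording each quotient:
⌊17/7⌋ = 2, remainder 3
⌊7/3⌋ = 2, remainder 1
⌊3/1⌋ = 3, remainder 0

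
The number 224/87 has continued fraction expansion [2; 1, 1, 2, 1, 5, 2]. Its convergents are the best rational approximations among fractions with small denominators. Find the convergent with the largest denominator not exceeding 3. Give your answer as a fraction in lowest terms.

5/2

List convergents until the denominator exceeds the bound:
a_0 = 2: 2/1  (≤ bound)
a_1 = 1: 3/1  (≤ bound)
a_2 = 1: 5/2  (≤ bound)
a_3 = 2: 13/5  (> 3, stop)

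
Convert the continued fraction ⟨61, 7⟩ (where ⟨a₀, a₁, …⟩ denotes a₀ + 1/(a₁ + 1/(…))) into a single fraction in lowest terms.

a_0 = 61: 61/1
a_1 = 7: 428/7

428/7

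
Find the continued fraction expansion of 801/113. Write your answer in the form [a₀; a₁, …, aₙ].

[7; 11, 3, 3]

Repeatedly divide and take the remainder:
⌊801/113⌋ = 7, remainder 10
⌊113/10⌋ = 11, remainder 3
⌊10/3⌋ = 3, remainder 1
⌊3/1⌋ = 3, remainder 0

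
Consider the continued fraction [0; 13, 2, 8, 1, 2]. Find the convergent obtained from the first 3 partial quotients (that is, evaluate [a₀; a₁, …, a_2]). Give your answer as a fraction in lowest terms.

2/27

a_0 = 0: 0/1
a_1 = 13: 1/13
a_2 = 2: 2/27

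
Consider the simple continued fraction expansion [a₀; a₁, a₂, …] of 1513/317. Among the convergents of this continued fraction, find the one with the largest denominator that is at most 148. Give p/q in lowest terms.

105/22

a_0 = 4: 4/1  (≤ bound)
a_1 = 1: 5/1  (≤ bound)
a_2 = 3: 19/4  (≤ bound)
a_3 = 2: 43/9  (≤ bound)
a_4 = 2: 105/22  (≤ bound)
a_5 = 14: 1513/317  (> 148, stop)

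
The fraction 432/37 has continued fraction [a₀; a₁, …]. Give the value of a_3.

⌊432/37⌋ = 11, remainder 25
⌊37/25⌋ = 1, remainder 12
⌊25/12⌋ = 2, remainder 1
⌊12/1⌋ = 12, remainder 0

12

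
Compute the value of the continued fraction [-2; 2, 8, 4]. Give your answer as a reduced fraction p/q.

-107/70

Starting at the tail and folding back:
Start with 4.
8 + 1/(4/1) = 8 + 1/4 = 33/4
2 + 1/(33/4) = 2 + 4/33 = 70/33
-2 + 1/(70/33) = -2 + 33/70 = -107/70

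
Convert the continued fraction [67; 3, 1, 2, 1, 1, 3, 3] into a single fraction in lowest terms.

a_0 = 67: 67/1
a_1 = 3: 202/3
a_2 = 1: 269/4
a_3 = 2: 740/11
a_4 = 1: 1009/15
a_5 = 1: 1749/26
a_6 = 3: 6256/93
a_7 = 3: 20517/305

20517/305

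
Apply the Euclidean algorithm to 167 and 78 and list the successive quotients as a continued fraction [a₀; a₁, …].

[2; 7, 11]

Apply division with remainder until the remainder is 0:
167 = 2·78 + 11, so a_0 = 2
78 = 7·11 + 1, so a_1 = 7
11 = 11·1 + 0, so a_2 = 11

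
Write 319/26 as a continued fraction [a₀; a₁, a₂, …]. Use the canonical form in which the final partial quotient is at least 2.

Run the Euclidean algorithm, recording each quotient:
⌊319/26⌋ = 12, remainder 7
⌊26/7⌋ = 3, remainder 5
⌊7/5⌋ = 1, remainder 2
⌊5/2⌋ = 2, remainder 1
⌊2/1⌋ = 2, remainder 0

[12; 3, 1, 2, 2]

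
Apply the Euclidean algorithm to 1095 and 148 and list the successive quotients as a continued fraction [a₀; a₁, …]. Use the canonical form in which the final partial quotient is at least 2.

Repeatedly divide and take the remainder:
⌊1095/148⌋ = 7, remainder 59
⌊148/59⌋ = 2, remainder 30
⌊59/30⌋ = 1, remainder 29
⌊30/29⌋ = 1, remainder 1
⌊29/1⌋ = 29, remainder 0

[7; 2, 1, 1, 29]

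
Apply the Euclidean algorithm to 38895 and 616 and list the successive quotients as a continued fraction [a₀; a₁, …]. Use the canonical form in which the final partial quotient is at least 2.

38895 ÷ 616 → quotient 63, remainder 87
616 ÷ 87 → quotient 7, remainder 7
87 ÷ 7 → quotient 12, remainder 3
7 ÷ 3 → quotient 2, remainder 1
3 ÷ 1 → quotient 3, remainder 0

[63; 7, 12, 2, 3]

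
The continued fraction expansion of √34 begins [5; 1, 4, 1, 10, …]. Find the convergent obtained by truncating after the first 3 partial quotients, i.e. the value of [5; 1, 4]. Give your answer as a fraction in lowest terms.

Start with 4.
1 + 1/(4/1) = 1 + 1/4 = 5/4
5 + 1/(5/4) = 5 + 4/5 = 29/5

29/5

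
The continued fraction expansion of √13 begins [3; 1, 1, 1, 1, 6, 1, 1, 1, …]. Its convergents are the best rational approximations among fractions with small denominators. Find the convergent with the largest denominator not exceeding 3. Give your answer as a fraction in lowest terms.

List convergents until the denominator exceeds the bound:
a_0 = 3: 3/1  (≤ bound)
a_1 = 1: 4/1  (≤ bound)
a_2 = 1: 7/2  (≤ bound)
a_3 = 1: 11/3  (≤ bound)
a_4 = 1: 18/5  (> 3, stop)

11/3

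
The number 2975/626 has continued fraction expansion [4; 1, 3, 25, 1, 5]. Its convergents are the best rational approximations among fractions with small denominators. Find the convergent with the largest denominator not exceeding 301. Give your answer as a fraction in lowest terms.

a_0 = 4: 4/1  (≤ bound)
a_1 = 1: 5/1  (≤ bound)
a_2 = 3: 19/4  (≤ bound)
a_3 = 25: 480/101  (≤ bound)
a_4 = 1: 499/105  (≤ bound)
a_5 = 5: 2975/626  (> 301, stop)

499/105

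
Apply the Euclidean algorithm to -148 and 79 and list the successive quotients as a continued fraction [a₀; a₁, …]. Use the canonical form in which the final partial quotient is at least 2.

[-2; 7, 1, 9]

-148 ÷ 79 → quotient -2, remainder 10
79 ÷ 10 → quotient 7, remainder 9
10 ÷ 9 → quotient 1, remainder 1
9 ÷ 1 → quotient 9, remainder 0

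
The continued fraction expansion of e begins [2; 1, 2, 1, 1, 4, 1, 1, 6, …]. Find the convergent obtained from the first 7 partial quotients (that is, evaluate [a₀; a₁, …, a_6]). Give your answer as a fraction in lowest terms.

Work from the innermost term outward:
Start with 1.
4 + 1/(1/1) = 4 + 1/1 = 5/1
1 + 1/(5/1) = 1 + 1/5 = 6/5
1 + 1/(6/5) = 1 + 5/6 = 11/6
2 + 1/(11/6) = 2 + 6/11 = 28/11
1 + 1/(28/11) = 1 + 11/28 = 39/28
2 + 1/(39/28) = 2 + 28/39 = 106/39

106/39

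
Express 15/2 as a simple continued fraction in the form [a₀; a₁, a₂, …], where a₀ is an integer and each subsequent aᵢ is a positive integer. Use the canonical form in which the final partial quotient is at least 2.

[7; 2]

Apply division with remainder until the remainder is 0:
15 = 7·2 + 1, so a_0 = 7
2 = 2·1 + 0, so a_1 = 2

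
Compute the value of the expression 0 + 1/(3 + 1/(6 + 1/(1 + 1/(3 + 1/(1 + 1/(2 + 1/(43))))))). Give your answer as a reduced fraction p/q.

Start with 43.
2 + 1/(43/1) = 2 + 1/43 = 87/43
1 + 1/(87/43) = 1 + 43/87 = 130/87
3 + 1/(130/87) = 3 + 87/130 = 477/130
1 + 1/(477/130) = 1 + 130/477 = 607/477
6 + 1/(607/477) = 6 + 477/607 = 4119/607
3 + 1/(4119/607) = 3 + 607/4119 = 12964/4119
0 + 1/(12964/4119) = 0 + 4119/12964 = 4119/12964

4119/12964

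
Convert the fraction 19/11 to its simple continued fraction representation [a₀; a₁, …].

Apply division with remainder until the remainder is 0:
19 = 1·11 + 8, so a_0 = 1
11 = 1·8 + 3, so a_1 = 1
8 = 2·3 + 2, so a_2 = 2
3 = 1·2 + 1, so a_3 = 1
2 = 2·1 + 0, so a_4 = 2

[1; 1, 2, 1, 2]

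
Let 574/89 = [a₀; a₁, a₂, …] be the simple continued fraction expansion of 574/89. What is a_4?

4

574 ÷ 89 → quotient 6, remainder 40
89 ÷ 40 → quotient 2, remainder 9
40 ÷ 9 → quotient 4, remainder 4
9 ÷ 4 → quotient 2, remainder 1
4 ÷ 1 → quotient 4, remainder 0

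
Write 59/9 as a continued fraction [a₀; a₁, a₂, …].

59 = 6·9 + 5, so a_0 = 6
9 = 1·5 + 4, so a_1 = 1
5 = 1·4 + 1, so a_2 = 1
4 = 4·1 + 0, so a_3 = 4

[6; 1, 1, 4]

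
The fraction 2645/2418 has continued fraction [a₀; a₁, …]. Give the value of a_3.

⌊2645/2418⌋ = 1, remainder 227
⌊2418/227⌋ = 10, remainder 148
⌊227/148⌋ = 1, remainder 79
⌊148/79⌋ = 1, remainder 69

1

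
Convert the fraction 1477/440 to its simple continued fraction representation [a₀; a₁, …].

Repeatedly divide and take the remainder:
1477 ÷ 440 → quotient 3, remainder 157
440 ÷ 157 → quotient 2, remainder 126
157 ÷ 126 → quotient 1, remainder 31
126 ÷ 31 → quotient 4, remainder 2
31 ÷ 2 → quotient 15, remainder 1
2 ÷ 1 → quotient 2, remainder 0

[3; 2, 1, 4, 15, 2]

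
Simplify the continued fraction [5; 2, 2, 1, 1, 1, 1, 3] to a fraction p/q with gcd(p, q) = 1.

Start with 3.
1 + 1/(3/1) = 1 + 1/3 = 4/3
1 + 1/(4/3) = 1 + 3/4 = 7/4
1 + 1/(7/4) = 1 + 4/7 = 11/7
1 + 1/(11/7) = 1 + 7/11 = 18/11
2 + 1/(18/11) = 2 + 11/18 = 47/18
2 + 1/(47/18) = 2 + 18/47 = 112/47
5 + 1/(112/47) = 5 + 47/112 = 607/112

607/112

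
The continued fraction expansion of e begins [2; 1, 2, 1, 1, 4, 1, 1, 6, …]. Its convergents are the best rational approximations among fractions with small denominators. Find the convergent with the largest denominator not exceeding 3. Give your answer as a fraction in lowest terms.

List convergents until the denominator exceeds the bound:
a_0 = 2: 2/1  (≤ bound)
a_1 = 1: 3/1  (≤ bound)
a_2 = 2: 8/3  (≤ bound)
a_3 = 1: 11/4  (> 3, stop)

8/3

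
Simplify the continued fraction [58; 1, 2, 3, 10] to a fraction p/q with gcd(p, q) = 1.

Collapse the nested fraction from the inside out:
Start with 10.
3 + 1/(10/1) = 3 + 1/10 = 31/10
2 + 1/(31/10) = 2 + 10/31 = 72/31
1 + 1/(72/31) = 1 + 31/72 = 103/72
58 + 1/(103/72) = 58 + 72/103 = 6046/103

6046/103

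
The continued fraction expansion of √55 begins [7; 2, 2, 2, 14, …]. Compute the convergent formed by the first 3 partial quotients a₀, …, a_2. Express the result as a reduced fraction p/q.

37/5

Use the convergent recurrence hₖ = aₖ·hₖ₋₁ + hₖ₋₂ (and likewise for the denominators kₖ):
a_0 = 7: 7/1
a_1 = 2: 15/2
a_2 = 2: 37/5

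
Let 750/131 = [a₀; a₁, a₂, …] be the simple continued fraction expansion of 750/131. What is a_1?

Run the Euclidean algorithm, recording each quotient:
750 ÷ 131 → quotient 5, remainder 95
131 ÷ 95 → quotient 1, remainder 36

1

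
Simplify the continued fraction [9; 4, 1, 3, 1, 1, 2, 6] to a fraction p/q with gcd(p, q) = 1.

Work from the innermost term outward:
Start with 6.
2 + 1/(6/1) = 2 + 1/6 = 13/6
1 + 1/(13/6) = 1 + 6/13 = 19/13
1 + 1/(19/13) = 1 + 13/19 = 32/19
3 + 1/(32/19) = 3 + 19/32 = 115/32
1 + 1/(115/32) = 1 + 32/115 = 147/115
4 + 1/(147/115) = 4 + 115/147 = 703/147
9 + 1/(703/147) = 9 + 147/703 = 6474/703

6474/703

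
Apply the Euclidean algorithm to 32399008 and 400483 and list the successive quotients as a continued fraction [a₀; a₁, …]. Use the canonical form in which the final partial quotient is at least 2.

32399008 = 80·400483 + 360368, so a_0 = 80
400483 = 1·360368 + 40115, so a_1 = 1
360368 = 8·40115 + 39448, so a_2 = 8
40115 = 1·39448 + 667, so a_3 = 1
39448 = 59·667 + 95, so a_4 = 59
667 = 7·95 + 2, so a_5 = 7
95 = 47·2 + 1, so a_6 = 47
2 = 2·1 + 0, so a_7 = 2

[80; 1, 8, 1, 59, 7, 47, 2]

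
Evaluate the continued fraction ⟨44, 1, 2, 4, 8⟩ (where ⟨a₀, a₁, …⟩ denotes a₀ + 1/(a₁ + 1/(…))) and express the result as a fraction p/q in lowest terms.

4782/107

Start with 8.
4 + 1/(8/1) = 4 + 1/8 = 33/8
2 + 1/(33/8) = 2 + 8/33 = 74/33
1 + 1/(74/33) = 1 + 33/74 = 107/74
44 + 1/(107/74) = 44 + 74/107 = 4782/107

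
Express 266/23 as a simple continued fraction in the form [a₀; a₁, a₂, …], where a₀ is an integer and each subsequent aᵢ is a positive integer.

Apply division with remainder until the remainder is 0:
266 = 11·23 + 13, so a_0 = 11
23 = 1·13 + 10, so a_1 = 1
13 = 1·10 + 3, so a_2 = 1
10 = 3·3 + 1, so a_3 = 3
3 = 3·1 + 0, so a_4 = 3

[11; 1, 1, 3, 3]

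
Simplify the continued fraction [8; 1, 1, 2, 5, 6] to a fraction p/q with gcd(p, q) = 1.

1435/167

Start with 6.
5 + 1/(6/1) = 5 + 1/6 = 31/6
2 + 1/(31/6) = 2 + 6/31 = 68/31
1 + 1/(68/31) = 1 + 31/68 = 99/68
1 + 1/(99/68) = 1 + 68/99 = 167/99
8 + 1/(167/99) = 8 + 99/167 = 1435/167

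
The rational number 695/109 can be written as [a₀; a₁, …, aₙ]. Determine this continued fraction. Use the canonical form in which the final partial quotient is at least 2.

⌊695/109⌋ = 6, remainder 41
⌊109/41⌋ = 2, remainder 27
⌊41/27⌋ = 1, remainder 14
⌊27/14⌋ = 1, remainder 13
⌊14/13⌋ = 1, remainder 1
⌊13/1⌋ = 13, remainder 0

[6; 2, 1, 1, 1, 13]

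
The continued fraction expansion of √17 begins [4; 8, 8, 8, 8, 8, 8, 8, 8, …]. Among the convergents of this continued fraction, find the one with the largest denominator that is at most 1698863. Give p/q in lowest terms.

a_0 = 4: 4/1  (≤ bound)
a_1 = 8: 33/8  (≤ bound)
a_2 = 8: 268/65  (≤ bound)
a_3 = 8: 2177/528  (≤ bound)
a_4 = 8: 17684/4289  (≤ bound)
a_5 = 8: 143649/34840  (≤ bound)
a_6 = 8: 1166876/283009  (≤ bound)
a_7 = 8: 9478657/2298912  (> 1698863, stop)

1166876/283009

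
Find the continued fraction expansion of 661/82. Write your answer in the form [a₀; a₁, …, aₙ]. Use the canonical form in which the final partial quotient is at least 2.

[8; 16, 2, 2]

⌊661/82⌋ = 8, remainder 5
⌊82/5⌋ = 16, remainder 2
⌊5/2⌋ = 2, remainder 1
⌊2/1⌋ = 2, remainder 0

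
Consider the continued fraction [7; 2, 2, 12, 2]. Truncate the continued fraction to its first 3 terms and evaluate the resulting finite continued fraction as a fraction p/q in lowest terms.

37/5

Compute successive convergents:
a_0 = 7: 7/1
a_1 = 2: 15/2
a_2 = 2: 37/5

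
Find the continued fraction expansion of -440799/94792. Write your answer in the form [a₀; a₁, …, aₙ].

[-5; 2, 1, 6, 14, 2, 11, 14]

⌊-440799/94792⌋ = -5, remainder 33161
⌊94792/33161⌋ = 2, remainder 28470
⌊33161/28470⌋ = 1, remainder 4691
⌊28470/4691⌋ = 6, remainder 324
⌊4691/324⌋ = 14, remainder 155
⌊324/155⌋ = 2, remainder 14
⌊155/14⌋ = 11, remainder 1
⌊14/1⌋ = 14, remainder 0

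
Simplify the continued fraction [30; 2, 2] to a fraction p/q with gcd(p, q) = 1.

152/5

a_0 = 30: 30/1
a_1 = 2: 61/2
a_2 = 2: 152/5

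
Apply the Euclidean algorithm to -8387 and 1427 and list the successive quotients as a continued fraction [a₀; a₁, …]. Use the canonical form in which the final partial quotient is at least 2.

-8387 = -6·1427 + 175, so a_0 = -6
1427 = 8·175 + 27, so a_1 = 8
175 = 6·27 + 13, so a_2 = 6
27 = 2·13 + 1, so a_3 = 2
13 = 13·1 + 0, so a_4 = 13

[-6; 8, 6, 2, 13]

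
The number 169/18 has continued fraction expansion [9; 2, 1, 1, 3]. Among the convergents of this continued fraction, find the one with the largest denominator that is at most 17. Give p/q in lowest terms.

List convergents until the denominator exceeds the bound:
a_0 = 9: 9/1  (≤ bound)
a_1 = 2: 19/2  (≤ bound)
a_2 = 1: 28/3  (≤ bound)
a_3 = 1: 47/5  (≤ bound)
a_4 = 3: 169/18  (> 17, stop)

47/5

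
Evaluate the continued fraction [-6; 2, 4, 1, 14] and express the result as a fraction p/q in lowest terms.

a_0 = -6: -6/1
a_1 = 2: -11/2
a_2 = 4: -50/9
a_3 = 1: -61/11
a_4 = 14: -904/163

-904/163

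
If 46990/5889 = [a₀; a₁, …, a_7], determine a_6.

3

Run the Euclidean algorithm, recording each quotient:
46990 = 7·5889 + 5767, so a_0 = 7
5889 = 1·5767 + 122, so a_1 = 1
5767 = 47·122 + 33, so a_2 = 47
122 = 3·33 + 23, so a_3 = 3
33 = 1·23 + 10, so a_4 = 1
23 = 2·10 + 3, so a_5 = 2
10 = 3·3 + 1, so a_6 = 3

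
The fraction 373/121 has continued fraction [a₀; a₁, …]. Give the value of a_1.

373 = 3·121 + 10, so a_0 = 3
121 = 12·10 + 1, so a_1 = 12

12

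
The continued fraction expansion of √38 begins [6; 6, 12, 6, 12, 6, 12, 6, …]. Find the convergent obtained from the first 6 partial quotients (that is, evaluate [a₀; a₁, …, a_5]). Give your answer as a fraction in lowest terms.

Compute successive convergents:
a_0 = 6: 6/1
a_1 = 6: 37/6
a_2 = 12: 450/73
a_3 = 6: 2737/444
a_4 = 12: 33294/5401
a_5 = 6: 202501/32850

202501/32850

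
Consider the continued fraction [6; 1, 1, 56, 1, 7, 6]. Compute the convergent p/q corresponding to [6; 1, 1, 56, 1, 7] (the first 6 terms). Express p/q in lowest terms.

a_0 = 6: 6/1
a_1 = 1: 7/1
a_2 = 1: 13/2
a_3 = 56: 735/113
a_4 = 1: 748/115
a_5 = 7: 5971/918

5971/918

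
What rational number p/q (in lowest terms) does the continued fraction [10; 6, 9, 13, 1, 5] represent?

46763/4601

a_0 = 10: 10/1
a_1 = 6: 61/6
a_2 = 9: 559/55
a_3 = 13: 7328/721
a_4 = 1: 7887/776
a_5 = 5: 46763/4601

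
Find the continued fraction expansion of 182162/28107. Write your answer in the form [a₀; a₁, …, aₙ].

[6; 2, 12, 1, 2, 25, 14]

Repeatedly divide and take the remainder:
182162 ÷ 28107 → quotient 6, remainder 13520
28107 ÷ 13520 → quotient 2, remainder 1067
13520 ÷ 1067 → quotient 12, remainder 716
1067 ÷ 716 → quotient 1, remainder 351
716 ÷ 351 → quotient 2, remainder 14
351 ÷ 14 → quotient 25, remainder 1
14 ÷ 1 → quotient 14, remainder 0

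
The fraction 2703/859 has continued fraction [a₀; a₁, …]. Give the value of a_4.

Apply division with remainder until the remainder is 0:
2703 ÷ 859 → quotient 3, remainder 126
859 ÷ 126 → quotient 6, remainder 103
126 ÷ 103 → quotient 1, remainder 23
103 ÷ 23 → quotient 4, remainder 11
23 ÷ 11 → quotient 2, remainder 1

2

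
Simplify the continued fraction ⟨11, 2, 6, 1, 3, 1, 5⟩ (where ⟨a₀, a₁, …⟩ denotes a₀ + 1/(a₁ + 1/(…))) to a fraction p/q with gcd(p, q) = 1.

Starting at the tail and folding back:
Start with 5.
1 + 1/(5/1) = 1 + 1/5 = 6/5
3 + 1/(6/5) = 3 + 5/6 = 23/6
1 + 1/(23/6) = 1 + 6/23 = 29/23
6 + 1/(29/23) = 6 + 23/29 = 197/29
2 + 1/(197/29) = 2 + 29/197 = 423/197
11 + 1/(423/197) = 11 + 197/423 = 4850/423

4850/423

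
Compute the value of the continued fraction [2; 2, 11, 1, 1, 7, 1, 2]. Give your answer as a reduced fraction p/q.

Use the convergent recurrence hₖ = aₖ·hₖ₋₁ + hₖ₋₂ (and likewise for the denominators kₖ):
a_0 = 2: 2/1
a_1 = 2: 5/2
a_2 = 11: 57/23
a_3 = 1: 62/25
a_4 = 1: 119/48
a_5 = 7: 895/361
a_6 = 1: 1014/409
a_7 = 2: 2923/1179

2923/1179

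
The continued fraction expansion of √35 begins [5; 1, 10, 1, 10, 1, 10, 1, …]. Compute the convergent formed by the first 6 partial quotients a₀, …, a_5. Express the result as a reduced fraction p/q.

846/143

Start with 1.
10 + 1/(1/1) = 10 + 1/1 = 11/1
1 + 1/(11/1) = 1 + 1/11 = 12/11
10 + 1/(12/11) = 10 + 11/12 = 131/12
1 + 1/(131/12) = 1 + 12/131 = 143/131
5 + 1/(143/131) = 5 + 131/143 = 846/143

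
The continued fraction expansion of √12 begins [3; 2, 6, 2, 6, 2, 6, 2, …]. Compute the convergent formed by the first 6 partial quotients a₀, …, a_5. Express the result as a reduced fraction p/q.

1351/390

Build up convergents one term at a time:
a_0 = 3: 3/1
a_1 = 2: 7/2
a_2 = 6: 45/13
a_3 = 2: 97/28
a_4 = 6: 627/181
a_5 = 2: 1351/390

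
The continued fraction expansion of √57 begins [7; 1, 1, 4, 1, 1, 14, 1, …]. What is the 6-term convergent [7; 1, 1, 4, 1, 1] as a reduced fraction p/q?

151/20

a_0 = 7: 7/1
a_1 = 1: 8/1
a_2 = 1: 15/2
a_3 = 4: 68/9
a_4 = 1: 83/11
a_5 = 1: 151/20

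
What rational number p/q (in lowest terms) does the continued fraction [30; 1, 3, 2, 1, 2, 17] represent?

Starting at the tail and folding back:
Start with 17.
2 + 1/(17/1) = 2 + 1/17 = 35/17
1 + 1/(35/17) = 1 + 17/35 = 52/35
2 + 1/(52/35) = 2 + 35/52 = 139/52
3 + 1/(139/52) = 3 + 52/139 = 469/139
1 + 1/(469/139) = 1 + 139/469 = 608/469
30 + 1/(608/469) = 30 + 469/608 = 18709/608

18709/608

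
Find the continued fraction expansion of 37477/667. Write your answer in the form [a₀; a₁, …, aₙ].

37477 ÷ 667 → quotient 56, remainder 125
667 ÷ 125 → quotient 5, remainder 42
125 ÷ 42 → quotient 2, remainder 41
42 ÷ 41 → quotient 1, remainder 1
41 ÷ 1 → quotient 41, remainder 0

[56; 5, 2, 1, 41]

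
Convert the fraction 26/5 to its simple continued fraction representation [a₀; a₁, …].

[5; 5]

Run the Euclidean algorithm, recording each quotient:
26 ÷ 5 → quotient 5, remainder 1
5 ÷ 1 → quotient 5, remainder 0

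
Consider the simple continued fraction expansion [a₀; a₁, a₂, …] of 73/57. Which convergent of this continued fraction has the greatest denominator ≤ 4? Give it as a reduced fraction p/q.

5/4

a_0 = 1: 1/1  (≤ bound)
a_1 = 3: 4/3  (≤ bound)
a_2 = 1: 5/4  (≤ bound)
a_3 = 1: 9/7  (> 4, stop)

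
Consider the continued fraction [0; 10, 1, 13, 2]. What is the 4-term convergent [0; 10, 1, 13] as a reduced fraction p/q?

Start with 13.
1 + 1/(13/1) = 1 + 1/13 = 14/13
10 + 1/(14/13) = 10 + 13/14 = 153/14
0 + 1/(153/14) = 0 + 14/153 = 14/153

14/153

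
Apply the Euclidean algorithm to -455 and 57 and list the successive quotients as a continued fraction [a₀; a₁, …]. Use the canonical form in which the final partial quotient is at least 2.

⌊-455/57⌋ = -8, remainder 1
⌊57/1⌋ = 57, remainder 0

[-8; 57]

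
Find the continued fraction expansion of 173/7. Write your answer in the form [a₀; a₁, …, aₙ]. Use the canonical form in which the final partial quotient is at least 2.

[24; 1, 2, 2]

Run the Euclidean algorithm, recording each quotient:
⌊173/7⌋ = 24, remainder 5
⌊7/5⌋ = 1, remainder 2
⌊5/2⌋ = 2, remainder 1
⌊2/1⌋ = 2, remainder 0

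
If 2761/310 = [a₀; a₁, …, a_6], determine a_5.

2761 ÷ 310 → quotient 8, remainder 281
310 ÷ 281 → quotient 1, remainder 29
281 ÷ 29 → quotient 9, remainder 20
29 ÷ 20 → quotient 1, remainder 9
20 ÷ 9 → quotient 2, remainder 2
9 ÷ 2 → quotient 4, remainder 1

4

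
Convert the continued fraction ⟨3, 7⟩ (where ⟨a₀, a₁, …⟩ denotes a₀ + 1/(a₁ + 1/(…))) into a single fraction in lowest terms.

Starting at the tail and folding back:
Start with 7.
3 + 1/(7/1) = 3 + 1/7 = 22/7

22/7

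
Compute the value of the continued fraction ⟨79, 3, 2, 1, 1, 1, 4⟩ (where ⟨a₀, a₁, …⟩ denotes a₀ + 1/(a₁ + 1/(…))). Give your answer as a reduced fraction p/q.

Start with 4.
1 + 1/(4/1) = 1 + 1/4 = 5/4
1 + 1/(5/4) = 1 + 4/5 = 9/5
1 + 1/(9/5) = 1 + 5/9 = 14/9
2 + 1/(14/9) = 2 + 9/14 = 37/14
3 + 1/(37/14) = 3 + 14/37 = 125/37
79 + 1/(125/37) = 79 + 37/125 = 9912/125

9912/125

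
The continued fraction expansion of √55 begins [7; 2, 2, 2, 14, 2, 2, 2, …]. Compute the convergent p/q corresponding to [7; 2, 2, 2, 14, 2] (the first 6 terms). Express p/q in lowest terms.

Compute successive convergents:
a_0 = 7: 7/1
a_1 = 2: 15/2
a_2 = 2: 37/5
a_3 = 2: 89/12
a_4 = 14: 1283/173
a_5 = 2: 2655/358

2655/358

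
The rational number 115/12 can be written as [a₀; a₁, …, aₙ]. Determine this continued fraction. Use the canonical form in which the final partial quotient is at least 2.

⌊115/12⌋ = 9, remainder 7
⌊12/7⌋ = 1, remainder 5
⌊7/5⌋ = 1, remainder 2
⌊5/2⌋ = 2, remainder 1
⌊2/1⌋ = 2, remainder 0

[9; 1, 1, 2, 2]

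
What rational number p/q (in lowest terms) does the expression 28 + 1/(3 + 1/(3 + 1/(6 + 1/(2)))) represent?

3849/136

a_0 = 28: 28/1
a_1 = 3: 85/3
a_2 = 3: 283/10
a_3 = 6: 1783/63
a_4 = 2: 3849/136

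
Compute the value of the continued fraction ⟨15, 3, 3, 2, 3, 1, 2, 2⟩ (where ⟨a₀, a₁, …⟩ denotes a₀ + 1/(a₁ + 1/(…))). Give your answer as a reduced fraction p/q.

10223/668

Starting at the tail and folding back:
Start with 2.
2 + 1/(2/1) = 2 + 1/2 = 5/2
1 + 1/(5/2) = 1 + 2/5 = 7/5
3 + 1/(7/5) = 3 + 5/7 = 26/7
2 + 1/(26/7) = 2 + 7/26 = 59/26
3 + 1/(59/26) = 3 + 26/59 = 203/59
3 + 1/(203/59) = 3 + 59/203 = 668/203
15 + 1/(668/203) = 15 + 203/668 = 10223/668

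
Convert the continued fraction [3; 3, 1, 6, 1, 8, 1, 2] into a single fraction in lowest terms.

Work from the innermost term outward:
Start with 2.
1 + 1/(2/1) = 1 + 1/2 = 3/2
8 + 1/(3/2) = 8 + 2/3 = 26/3
1 + 1/(26/3) = 1 + 3/26 = 29/26
6 + 1/(29/26) = 6 + 26/29 = 200/29
1 + 1/(200/29) = 1 + 29/200 = 229/200
3 + 1/(229/200) = 3 + 200/229 = 887/229
3 + 1/(887/229) = 3 + 229/887 = 2890/887

2890/887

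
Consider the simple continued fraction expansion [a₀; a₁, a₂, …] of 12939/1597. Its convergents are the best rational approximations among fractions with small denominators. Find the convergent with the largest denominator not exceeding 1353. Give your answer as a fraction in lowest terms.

6271/774

a_0 = 8: 8/1  (≤ bound)
a_1 = 9: 73/9  (≤ bound)
a_2 = 1: 81/10  (≤ bound)
a_3 = 3: 316/39  (≤ bound)
a_4 = 1: 397/49  (≤ bound)
a_5 = 15: 6271/774  (≤ bound)
a_6 = 2: 12939/1597  (> 1353, stop)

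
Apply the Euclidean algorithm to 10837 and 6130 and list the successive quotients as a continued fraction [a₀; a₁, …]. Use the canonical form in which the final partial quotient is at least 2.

10837 = 1·6130 + 4707, so a_0 = 1
6130 = 1·4707 + 1423, so a_1 = 1
4707 = 3·1423 + 438, so a_2 = 3
1423 = 3·438 + 109, so a_3 = 3
438 = 4·109 + 2, so a_4 = 4
109 = 54·2 + 1, so a_5 = 54
2 = 2·1 + 0, so a_6 = 2

[1; 1, 3, 3, 4, 54, 2]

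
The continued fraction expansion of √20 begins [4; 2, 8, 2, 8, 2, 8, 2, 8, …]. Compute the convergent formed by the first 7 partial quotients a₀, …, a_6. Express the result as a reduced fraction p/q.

24476/5473

Work from the innermost term outward:
Start with 8.
2 + 1/(8/1) = 2 + 1/8 = 17/8
8 + 1/(17/8) = 8 + 8/17 = 144/17
2 + 1/(144/17) = 2 + 17/144 = 305/144
8 + 1/(305/144) = 8 + 144/305 = 2584/305
2 + 1/(2584/305) = 2 + 305/2584 = 5473/2584
4 + 1/(5473/2584) = 4 + 2584/5473 = 24476/5473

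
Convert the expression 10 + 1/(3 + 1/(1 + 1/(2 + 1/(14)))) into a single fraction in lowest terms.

1623/158

Compute successive convergents:
a_0 = 10: 10/1
a_1 = 3: 31/3
a_2 = 1: 41/4
a_3 = 2: 113/11
a_4 = 14: 1623/158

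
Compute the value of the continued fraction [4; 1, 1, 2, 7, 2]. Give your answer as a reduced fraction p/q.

a_0 = 4: 4/1
a_1 = 1: 5/1
a_2 = 1: 9/2
a_3 = 2: 23/5
a_4 = 7: 170/37
a_5 = 2: 363/79

363/79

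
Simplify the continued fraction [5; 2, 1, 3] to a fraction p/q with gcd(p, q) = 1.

59/11

a_0 = 5: 5/1
a_1 = 2: 11/2
a_2 = 1: 16/3
a_3 = 3: 59/11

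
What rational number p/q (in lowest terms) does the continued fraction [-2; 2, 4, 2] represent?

-31/20

Build up convergents one term at a time:
a_0 = -2: -2/1
a_1 = 2: -3/2
a_2 = 4: -14/9
a_3 = 2: -31/20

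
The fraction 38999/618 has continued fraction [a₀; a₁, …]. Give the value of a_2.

Apply division with remainder until the remainder is 0:
⌊38999/618⌋ = 63, remainder 65
⌊618/65⌋ = 9, remainder 33
⌊65/33⌋ = 1, remainder 32

1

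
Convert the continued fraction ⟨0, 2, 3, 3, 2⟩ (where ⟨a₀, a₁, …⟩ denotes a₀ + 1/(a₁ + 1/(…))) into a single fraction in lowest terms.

23/53

Start with 2.
3 + 1/(2/1) = 3 + 1/2 = 7/2
3 + 1/(7/2) = 3 + 2/7 = 23/7
2 + 1/(23/7) = 2 + 7/23 = 53/23
0 + 1/(53/23) = 0 + 23/53 = 23/53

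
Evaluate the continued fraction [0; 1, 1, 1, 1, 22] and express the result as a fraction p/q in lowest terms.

68/113

Compute successive convergents:
a_0 = 0: 0/1
a_1 = 1: 1/1
a_2 = 1: 1/2
a_3 = 1: 2/3
a_4 = 1: 3/5
a_5 = 22: 68/113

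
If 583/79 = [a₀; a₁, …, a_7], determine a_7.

⌊583/79⌋ = 7, remainder 30
⌊79/30⌋ = 2, remainder 19
⌊30/19⌋ = 1, remainder 11
⌊19/11⌋ = 1, remainder 8
⌊11/8⌋ = 1, remainder 3
⌊8/3⌋ = 2, remainder 2
⌊3/2⌋ = 1, remainder 1
⌊2/1⌋ = 2, remainder 0

2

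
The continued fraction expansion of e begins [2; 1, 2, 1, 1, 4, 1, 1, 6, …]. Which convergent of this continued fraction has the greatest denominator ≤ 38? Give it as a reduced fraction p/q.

a_0 = 2: 2/1  (≤ bound)
a_1 = 1: 3/1  (≤ bound)
a_2 = 2: 8/3  (≤ bound)
a_3 = 1: 11/4  (≤ bound)
a_4 = 1: 19/7  (≤ bound)
a_5 = 4: 87/32  (≤ bound)
a_6 = 1: 106/39  (> 38, stop)

87/32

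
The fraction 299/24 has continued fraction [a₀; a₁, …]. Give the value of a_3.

2

299 = 12·24 + 11, so a_0 = 12
24 = 2·11 + 2, so a_1 = 2
11 = 5·2 + 1, so a_2 = 5
2 = 2·1 + 0, so a_3 = 2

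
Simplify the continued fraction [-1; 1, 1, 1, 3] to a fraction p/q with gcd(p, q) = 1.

Start with 3.
1 + 1/(3/1) = 1 + 1/3 = 4/3
1 + 1/(4/3) = 1 + 3/4 = 7/4
1 + 1/(7/4) = 1 + 4/7 = 11/7
-1 + 1/(11/7) = -1 + 7/11 = -4/11

-4/11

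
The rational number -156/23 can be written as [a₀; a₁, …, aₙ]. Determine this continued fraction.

-156 ÷ 23 → quotient -7, remainder 5
23 ÷ 5 → quotient 4, remainder 3
5 ÷ 3 → quotient 1, remainder 2
3 ÷ 2 → quotient 1, remainder 1
2 ÷ 1 → quotient 2, remainder 0

[-7; 4, 1, 1, 2]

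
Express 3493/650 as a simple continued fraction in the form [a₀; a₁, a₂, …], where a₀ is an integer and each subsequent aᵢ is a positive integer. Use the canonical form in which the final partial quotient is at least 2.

[5; 2, 1, 2, 13, 6]

3493 = 5·650 + 243, so a_0 = 5
650 = 2·243 + 164, so a_1 = 2
243 = 1·164 + 79, so a_2 = 1
164 = 2·79 + 6, so a_3 = 2
79 = 13·6 + 1, so a_4 = 13
6 = 6·1 + 0, so a_5 = 6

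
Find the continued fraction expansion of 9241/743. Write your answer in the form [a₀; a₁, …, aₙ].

[12; 2, 3, 2, 46]

⌊9241/743⌋ = 12, remainder 325
⌊743/325⌋ = 2, remainder 93
⌊325/93⌋ = 3, remainder 46
⌊93/46⌋ = 2, remainder 1
⌊46/1⌋ = 46, remainder 0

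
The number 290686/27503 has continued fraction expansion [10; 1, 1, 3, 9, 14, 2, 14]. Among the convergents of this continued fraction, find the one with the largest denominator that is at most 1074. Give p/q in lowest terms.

9692/917

List convergents until the denominator exceeds the bound:
a_0 = 10: 10/1  (≤ bound)
a_1 = 1: 11/1  (≤ bound)
a_2 = 1: 21/2  (≤ bound)
a_3 = 3: 74/7  (≤ bound)
a_4 = 9: 687/65  (≤ bound)
a_5 = 14: 9692/917  (≤ bound)
a_6 = 2: 20071/1899  (> 1074, stop)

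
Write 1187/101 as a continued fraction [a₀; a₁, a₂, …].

⌊1187/101⌋ = 11, remainder 76
⌊101/76⌋ = 1, remainder 25
⌊76/25⌋ = 3, remainder 1
⌊25/1⌋ = 25, remainder 0

[11; 1, 3, 25]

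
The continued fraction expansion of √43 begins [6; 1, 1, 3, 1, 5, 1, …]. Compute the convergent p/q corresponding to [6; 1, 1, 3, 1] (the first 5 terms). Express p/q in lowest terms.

59/9

Start with 1.
3 + 1/(1/1) = 3 + 1/1 = 4/1
1 + 1/(4/1) = 1 + 1/4 = 5/4
1 + 1/(5/4) = 1 + 4/5 = 9/5
6 + 1/(9/5) = 6 + 5/9 = 59/9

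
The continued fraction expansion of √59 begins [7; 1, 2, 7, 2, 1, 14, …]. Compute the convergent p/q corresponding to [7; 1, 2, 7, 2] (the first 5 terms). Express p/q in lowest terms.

361/47

Start with 2.
7 + 1/(2/1) = 7 + 1/2 = 15/2
2 + 1/(15/2) = 2 + 2/15 = 32/15
1 + 1/(32/15) = 1 + 15/32 = 47/32
7 + 1/(47/32) = 7 + 32/47 = 361/47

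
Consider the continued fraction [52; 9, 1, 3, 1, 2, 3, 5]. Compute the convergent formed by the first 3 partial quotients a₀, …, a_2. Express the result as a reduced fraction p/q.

Start with 1.
9 + 1/(1/1) = 9 + 1/1 = 10/1
52 + 1/(10/1) = 52 + 1/10 = 521/10

521/10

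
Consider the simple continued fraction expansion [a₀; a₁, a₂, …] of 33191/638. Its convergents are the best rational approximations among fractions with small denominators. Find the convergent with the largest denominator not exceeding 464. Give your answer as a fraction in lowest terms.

4422/85

List convergents until the denominator exceeds the bound:
a_0 = 52: 52/1  (≤ bound)
a_1 = 42: 2185/42  (≤ bound)
a_2 = 1: 2237/43  (≤ bound)
a_3 = 1: 4422/85  (≤ bound)
a_4 = 7: 33191/638  (> 464, stop)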